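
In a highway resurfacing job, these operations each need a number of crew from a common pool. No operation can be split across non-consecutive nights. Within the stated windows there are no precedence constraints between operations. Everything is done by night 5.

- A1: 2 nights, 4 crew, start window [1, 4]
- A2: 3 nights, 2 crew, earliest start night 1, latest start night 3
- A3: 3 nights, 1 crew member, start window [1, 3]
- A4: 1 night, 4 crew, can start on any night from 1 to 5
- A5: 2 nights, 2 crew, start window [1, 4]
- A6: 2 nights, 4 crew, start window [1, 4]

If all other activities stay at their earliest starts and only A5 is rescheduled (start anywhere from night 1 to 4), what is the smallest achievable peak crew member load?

A5@1: n1:17  n2:13  n3:3  n4:0  n5:0 → peak 17
A5@2: n1:15  n2:13  n3:5  n4:0  n5:0 → peak 15
A5@3: n1:15  n2:11  n3:5  n4:2  n5:0 → peak 15
A5@4: n1:15  n2:11  n3:3  n4:2  n5:2 → peak 15
Best is A5@2, peak 15.

15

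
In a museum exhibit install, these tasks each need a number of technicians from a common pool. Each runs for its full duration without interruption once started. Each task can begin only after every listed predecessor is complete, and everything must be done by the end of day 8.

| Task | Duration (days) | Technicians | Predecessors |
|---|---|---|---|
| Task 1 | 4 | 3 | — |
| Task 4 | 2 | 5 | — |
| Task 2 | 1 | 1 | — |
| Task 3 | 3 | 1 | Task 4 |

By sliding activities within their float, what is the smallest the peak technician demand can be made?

5

Early-start (Task 1@1, Task 4@1, Task 2@1, Task 3@3) gives peak 9: d1:9  d2:8  d3:4  d4:4  d5:1  d6:0  d7:0  d8:0.
Shift Task 1→3, Task 2→3.
Schedule Task 1@3, Task 4@1, Task 2@3, Task 3@3: d1:5  d2:5  d3:5  d4:4  d5:4  d6:3  d7:0  d8:0 — peak 5.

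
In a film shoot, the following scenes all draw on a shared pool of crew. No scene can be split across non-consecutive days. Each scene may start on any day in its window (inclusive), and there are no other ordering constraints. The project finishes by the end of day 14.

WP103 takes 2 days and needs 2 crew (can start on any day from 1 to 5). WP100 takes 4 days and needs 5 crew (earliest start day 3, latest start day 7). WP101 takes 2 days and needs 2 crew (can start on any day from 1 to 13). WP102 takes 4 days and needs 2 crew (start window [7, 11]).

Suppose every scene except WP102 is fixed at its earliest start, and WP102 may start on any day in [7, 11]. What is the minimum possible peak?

5

WP102@7: d1:4  d2:4  d3:5  d4:5  d5:5  d6:5  d7:2  d8:2  d9:2  d10:2  d11:0  d12:0  d13:0  d14:0 → peak 5
WP102@8: d1:4  d2:4  d3:5  d4:5  d5:5  d6:5  d7:0  d8:2  d9:2  d10:2  d11:2  d12:0  d13:0  d14:0 → peak 5
WP102@9: d1:4  d2:4  d3:5  d4:5  d5:5  d6:5  d7:0  d8:0  d9:2  d10:2  d11:2  d12:2  d13:0  d14:0 → peak 5
WP102@10: d1:4  d2:4  d3:5  d4:5  d5:5  d6:5  d7:0  d8:0  d9:0  d10:2  d11:2  d12:2  d13:2  d14:0 → peak 5
WP102@11: d1:4  d2:4  d3:5  d4:5  d5:5  d6:5  d7:0  d8:0  d9:0  d10:0  d11:2  d12:2  d13:2  d14:2 → peak 5
Best is WP102@7, peak 5.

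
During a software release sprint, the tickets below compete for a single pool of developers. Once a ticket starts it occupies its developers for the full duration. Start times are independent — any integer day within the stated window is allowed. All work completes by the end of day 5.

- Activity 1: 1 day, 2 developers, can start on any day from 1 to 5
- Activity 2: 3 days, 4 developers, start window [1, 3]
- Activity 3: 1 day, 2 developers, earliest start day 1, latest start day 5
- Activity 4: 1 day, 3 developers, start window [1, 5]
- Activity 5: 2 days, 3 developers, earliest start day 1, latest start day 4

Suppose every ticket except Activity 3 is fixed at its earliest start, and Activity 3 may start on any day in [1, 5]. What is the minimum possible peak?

12

Activity 3@1: d1:14  d2:7  d3:4  d4:0  d5:0 → peak 14
Activity 3@2: d1:12  d2:9  d3:4  d4:0  d5:0 → peak 12
Activity 3@3: d1:12  d2:7  d3:6  d4:0  d5:0 → peak 12
Activity 3@4: d1:12  d2:7  d3:4  d4:2  d5:0 → peak 12
Activity 3@5: d1:12  d2:7  d3:4  d4:0  d5:2 → peak 12
Best is Activity 3@2, peak 12.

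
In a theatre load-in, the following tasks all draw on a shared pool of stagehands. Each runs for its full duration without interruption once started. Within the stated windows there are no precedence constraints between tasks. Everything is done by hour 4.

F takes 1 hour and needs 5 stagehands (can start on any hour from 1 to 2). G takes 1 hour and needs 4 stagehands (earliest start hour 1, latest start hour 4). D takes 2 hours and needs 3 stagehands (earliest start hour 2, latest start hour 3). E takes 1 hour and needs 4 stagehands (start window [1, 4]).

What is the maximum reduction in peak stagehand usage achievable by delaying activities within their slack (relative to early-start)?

6

Early-start peak: h1:13  h2:3  h3:3  h4:0 ⇒ 13.
Leveled (F@1, G@2, D@2, E@3): h1:5  h2:7  h3:7  h4:0 ⇒ 7.
Reduction 13 − 7 = 6.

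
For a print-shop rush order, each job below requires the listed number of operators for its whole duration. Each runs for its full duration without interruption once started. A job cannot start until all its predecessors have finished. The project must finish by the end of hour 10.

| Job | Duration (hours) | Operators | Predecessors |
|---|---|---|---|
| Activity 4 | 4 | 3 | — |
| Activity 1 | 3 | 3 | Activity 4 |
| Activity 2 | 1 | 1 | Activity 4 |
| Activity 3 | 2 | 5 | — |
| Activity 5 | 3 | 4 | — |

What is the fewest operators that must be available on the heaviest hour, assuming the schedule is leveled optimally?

Early-start (Activity 4@1, Activity 1@5, Activity 2@5, Activity 3@1, Activity 5@1) gives peak 12: h1:12  h2:12  h3:7  h4:3  h5:4  h6:3  h7:3  h8:0  h9:0  h10:0.
Shift Activity 3→8.
Schedule Activity 4@1, Activity 1@5, Activity 2@5, Activity 3@8, Activity 5@1: h1:7  h2:7  h3:7  h4:3  h5:4  h6:3  h7:3  h8:5  h9:5  h10:0 — peak 7.

7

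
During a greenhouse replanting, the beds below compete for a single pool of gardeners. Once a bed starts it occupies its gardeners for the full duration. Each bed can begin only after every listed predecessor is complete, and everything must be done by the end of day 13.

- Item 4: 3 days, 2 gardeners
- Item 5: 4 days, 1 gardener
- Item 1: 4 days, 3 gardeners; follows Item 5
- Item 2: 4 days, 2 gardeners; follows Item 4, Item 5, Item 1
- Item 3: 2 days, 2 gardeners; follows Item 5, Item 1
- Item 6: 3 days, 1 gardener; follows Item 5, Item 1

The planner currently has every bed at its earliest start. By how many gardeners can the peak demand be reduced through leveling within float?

1

Early-start peak: d1:3  d2:3  d3:3  d4:1  d5:3  d6:3  d7:3  d8:3  d9:5  d10:5  d11:3  d12:2  d13:0 ⇒ 5.
Leveled (Item 4@1, Item 5@1, Item 1@5, Item 2@9, Item 3@9, Item 6@11): d1:3  d2:3  d3:3  d4:1  d5:3  d6:3  d7:3  d8:3  d9:4  d10:4  d11:3  d12:3  d13:1 ⇒ 4.
Reduction 5 − 4 = 1.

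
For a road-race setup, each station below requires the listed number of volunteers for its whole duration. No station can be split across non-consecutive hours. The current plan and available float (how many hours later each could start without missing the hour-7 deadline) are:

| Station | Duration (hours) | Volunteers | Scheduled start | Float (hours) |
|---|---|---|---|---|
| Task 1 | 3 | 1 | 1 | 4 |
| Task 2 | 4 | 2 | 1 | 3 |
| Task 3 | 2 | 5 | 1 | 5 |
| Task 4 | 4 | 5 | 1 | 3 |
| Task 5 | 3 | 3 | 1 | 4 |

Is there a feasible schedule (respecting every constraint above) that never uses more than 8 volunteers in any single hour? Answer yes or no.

yes

Schedule Task 1@1, Task 2@1, Task 3@1, Task 4@3, Task 5@5: h1:8  h2:8  h3:8  h4:7  h5:8  h6:8  h7:3 — peak 8 ≤ 8.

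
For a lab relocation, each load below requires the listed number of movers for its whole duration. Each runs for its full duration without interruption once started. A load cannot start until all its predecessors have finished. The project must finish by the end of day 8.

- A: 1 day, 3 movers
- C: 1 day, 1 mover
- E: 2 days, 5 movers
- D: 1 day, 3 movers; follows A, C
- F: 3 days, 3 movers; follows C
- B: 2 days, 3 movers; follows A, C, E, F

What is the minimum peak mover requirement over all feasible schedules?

Early-start (A@1, C@1, E@1, D@2, F@2, B@5) gives peak 11: d1:9  d2:11  d3:3  d4:3  d5:3  d6:3  d7:0  d8:0.
Shift E→2, D→4, F→4, B→7.
Schedule A@1, C@1, E@2, D@4, F@4, B@7: d1:4  d2:5  d3:5  d4:6  d5:3  d6:3  d7:3  d8:3 — peak 6.

6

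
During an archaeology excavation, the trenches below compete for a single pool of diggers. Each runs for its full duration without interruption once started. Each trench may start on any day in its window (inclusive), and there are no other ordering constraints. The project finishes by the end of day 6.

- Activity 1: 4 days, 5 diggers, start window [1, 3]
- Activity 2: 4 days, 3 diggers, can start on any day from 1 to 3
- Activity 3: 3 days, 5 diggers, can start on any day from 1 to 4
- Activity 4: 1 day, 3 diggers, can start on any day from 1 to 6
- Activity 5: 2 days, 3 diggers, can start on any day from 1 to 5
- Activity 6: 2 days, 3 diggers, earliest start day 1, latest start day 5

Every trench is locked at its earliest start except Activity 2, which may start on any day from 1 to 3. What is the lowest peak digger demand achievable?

Activity 2@1: d1:22  d2:19  d3:13  d4:8  d5:0  d6:0 → peak 22
Activity 2@2: d1:19  d2:19  d3:13  d4:8  d5:3  d6:0 → peak 19
Activity 2@3: d1:19  d2:16  d3:13  d4:8  d5:3  d6:3 → peak 19
Best is Activity 2@2, peak 19.

19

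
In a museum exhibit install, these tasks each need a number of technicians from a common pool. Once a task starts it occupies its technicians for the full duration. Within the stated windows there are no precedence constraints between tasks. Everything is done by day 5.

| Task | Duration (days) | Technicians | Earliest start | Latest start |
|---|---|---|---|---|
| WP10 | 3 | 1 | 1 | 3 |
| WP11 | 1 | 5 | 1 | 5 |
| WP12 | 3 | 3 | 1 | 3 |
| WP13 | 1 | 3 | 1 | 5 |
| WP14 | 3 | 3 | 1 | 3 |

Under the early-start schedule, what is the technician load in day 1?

At early start, day 1 has: WP10, WP11, WP12, WP13, WP14.
Demand: 1 + 5 + 3 + 3 + 3 = 15.

15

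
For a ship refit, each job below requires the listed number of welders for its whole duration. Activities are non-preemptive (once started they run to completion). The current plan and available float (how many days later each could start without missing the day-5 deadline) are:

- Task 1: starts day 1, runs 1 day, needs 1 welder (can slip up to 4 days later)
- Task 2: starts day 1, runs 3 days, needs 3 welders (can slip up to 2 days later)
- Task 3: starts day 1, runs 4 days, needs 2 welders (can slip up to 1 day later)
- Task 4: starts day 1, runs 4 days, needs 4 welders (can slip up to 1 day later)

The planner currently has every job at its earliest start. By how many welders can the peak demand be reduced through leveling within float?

1

Early-start peak: d1:10  d2:9  d3:9  d4:6  d5:0 ⇒ 10.
Leveled (Task 1@1, Task 2@1, Task 3@1, Task 4@2): d1:6  d2:9  d3:9  d4:6  d5:4 ⇒ 9.
Reduction 10 − 9 = 1.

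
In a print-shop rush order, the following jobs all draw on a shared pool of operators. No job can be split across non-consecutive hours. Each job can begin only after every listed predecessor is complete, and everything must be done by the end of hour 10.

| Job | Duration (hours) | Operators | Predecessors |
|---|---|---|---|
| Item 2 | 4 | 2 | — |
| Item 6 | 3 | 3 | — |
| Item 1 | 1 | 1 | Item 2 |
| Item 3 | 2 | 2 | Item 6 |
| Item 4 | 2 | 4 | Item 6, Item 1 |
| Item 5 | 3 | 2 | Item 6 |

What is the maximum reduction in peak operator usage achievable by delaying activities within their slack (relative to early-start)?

2

Early-start peak: h1:5  h2:5  h3:5  h4:6  h5:5  h6:6  h7:4  h8:0  h9:0  h10:0 ⇒ 6.
Leveled (Item 2@4, Item 6@1, Item 1@8, Item 3@4, Item 4@9, Item 5@6): h1:3  h2:3  h3:3  h4:4  h5:4  h6:4  h7:4  h8:3  h9:4  h10:4 ⇒ 4.
Reduction 6 − 4 = 2.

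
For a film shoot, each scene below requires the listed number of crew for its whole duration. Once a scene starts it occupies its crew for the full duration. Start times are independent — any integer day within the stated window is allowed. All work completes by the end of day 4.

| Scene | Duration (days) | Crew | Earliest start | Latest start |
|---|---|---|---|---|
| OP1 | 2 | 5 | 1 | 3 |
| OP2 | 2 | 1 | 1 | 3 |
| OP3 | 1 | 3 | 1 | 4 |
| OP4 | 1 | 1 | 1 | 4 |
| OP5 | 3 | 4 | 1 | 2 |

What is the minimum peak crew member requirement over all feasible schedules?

9

Early-start (OP1@1, OP2@1, OP3@1, OP4@1, OP5@1) gives peak 14: d1:14  d2:10  d3:4  d4:0.
Shift OP2→3, OP5→2.
Schedule OP1@1, OP2@3, OP3@1, OP4@1, OP5@2: d1:9  d2:9  d3:5  d4:5 — peak 9.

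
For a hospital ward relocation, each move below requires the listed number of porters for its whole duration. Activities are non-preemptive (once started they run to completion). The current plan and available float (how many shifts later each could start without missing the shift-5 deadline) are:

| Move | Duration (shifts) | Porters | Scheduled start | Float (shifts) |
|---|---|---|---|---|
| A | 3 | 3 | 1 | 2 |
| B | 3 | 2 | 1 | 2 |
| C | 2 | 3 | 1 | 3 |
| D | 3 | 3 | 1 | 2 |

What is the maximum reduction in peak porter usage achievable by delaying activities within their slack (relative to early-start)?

3

Early-start peak: s1:11  s2:11  s3:8  s4:0  s5:0 ⇒ 11.
Leveled (A@1, B@1, C@1, D@3): s1:8  s2:8  s3:8  s4:3  s5:3 ⇒ 8.
Reduction 11 − 8 = 3.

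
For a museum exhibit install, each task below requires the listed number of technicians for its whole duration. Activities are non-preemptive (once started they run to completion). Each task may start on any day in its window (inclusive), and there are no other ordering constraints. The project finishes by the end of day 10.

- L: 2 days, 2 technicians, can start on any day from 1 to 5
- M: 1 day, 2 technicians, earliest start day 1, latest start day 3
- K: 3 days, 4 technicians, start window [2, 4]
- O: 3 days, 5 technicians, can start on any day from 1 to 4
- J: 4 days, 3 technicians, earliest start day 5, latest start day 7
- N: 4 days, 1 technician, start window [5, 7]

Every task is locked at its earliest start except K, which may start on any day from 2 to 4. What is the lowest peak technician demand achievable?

9

K@2: d1:9  d2:11  d3:9  d4:4  d5:4  d6:4  d7:4  d8:4  d9:0  d10:0 → peak 11
K@3: d1:9  d2:7  d3:9  d4:4  d5:8  d6:4  d7:4  d8:4  d9:0  d10:0 → peak 9
K@4: d1:9  d2:7  d3:5  d4:4  d5:8  d6:8  d7:4  d8:4  d9:0  d10:0 → peak 9
Best is K@3, peak 9.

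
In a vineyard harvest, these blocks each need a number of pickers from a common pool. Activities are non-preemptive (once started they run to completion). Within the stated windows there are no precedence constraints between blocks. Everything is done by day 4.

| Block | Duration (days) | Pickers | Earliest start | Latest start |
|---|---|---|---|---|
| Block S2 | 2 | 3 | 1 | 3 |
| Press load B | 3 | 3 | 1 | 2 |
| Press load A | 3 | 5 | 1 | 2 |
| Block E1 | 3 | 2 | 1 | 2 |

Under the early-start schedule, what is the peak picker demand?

Early-start schedule: Block S2@1, Press load B@1, Press load A@1, Block E1@1.
Load per day: day 1: 13, day 2: 13, day 3: 10, day 4: 0.
Peak is 13.

13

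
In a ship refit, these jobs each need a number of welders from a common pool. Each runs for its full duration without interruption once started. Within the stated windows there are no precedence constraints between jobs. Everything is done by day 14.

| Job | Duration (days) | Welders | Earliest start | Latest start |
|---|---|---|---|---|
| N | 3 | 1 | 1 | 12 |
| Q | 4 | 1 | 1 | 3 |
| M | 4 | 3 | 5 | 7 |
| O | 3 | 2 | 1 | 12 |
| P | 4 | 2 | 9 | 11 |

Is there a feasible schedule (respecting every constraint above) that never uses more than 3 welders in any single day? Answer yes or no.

Schedule N@1, Q@1, M@7, O@4, P@11: d1:2  d2:2  d3:2  d4:3  d5:2  d6:2  d7:3  d8:3  d9:3  d10:3  d11:2  d12:2  d13:2  d14:2 — peak 3 ≤ 3.

yes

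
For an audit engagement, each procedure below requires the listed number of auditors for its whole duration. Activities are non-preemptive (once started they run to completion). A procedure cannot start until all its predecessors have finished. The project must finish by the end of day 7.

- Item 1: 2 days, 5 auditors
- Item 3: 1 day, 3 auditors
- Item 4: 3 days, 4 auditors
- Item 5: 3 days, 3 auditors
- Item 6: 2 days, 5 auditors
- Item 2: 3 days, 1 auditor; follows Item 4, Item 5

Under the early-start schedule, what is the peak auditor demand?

Early-start schedule: Item 1@1, Item 3@1, Item 4@1, Item 5@1, Item 6@1, Item 2@4.
Load per day: day 1: 20, day 2: 17, day 3: 7, day 4: 1, day 5: 1, day 6: 1, day 7: 0.
Peak is 20.

20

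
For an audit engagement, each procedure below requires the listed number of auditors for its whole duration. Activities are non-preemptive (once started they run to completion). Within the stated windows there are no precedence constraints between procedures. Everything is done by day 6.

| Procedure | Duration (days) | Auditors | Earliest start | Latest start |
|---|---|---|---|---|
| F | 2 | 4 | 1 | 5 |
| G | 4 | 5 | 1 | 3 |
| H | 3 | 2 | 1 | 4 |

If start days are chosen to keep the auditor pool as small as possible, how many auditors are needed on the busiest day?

Early-start (F@1, G@1, H@1) gives peak 11: d1:11  d2:11  d3:7  d4:5  d5:0  d6:0.
Shift G→3.
Schedule F@1, G@3, H@1: d1:6  d2:6  d3:7  d4:5  d5:5  d6:5 — peak 7.

7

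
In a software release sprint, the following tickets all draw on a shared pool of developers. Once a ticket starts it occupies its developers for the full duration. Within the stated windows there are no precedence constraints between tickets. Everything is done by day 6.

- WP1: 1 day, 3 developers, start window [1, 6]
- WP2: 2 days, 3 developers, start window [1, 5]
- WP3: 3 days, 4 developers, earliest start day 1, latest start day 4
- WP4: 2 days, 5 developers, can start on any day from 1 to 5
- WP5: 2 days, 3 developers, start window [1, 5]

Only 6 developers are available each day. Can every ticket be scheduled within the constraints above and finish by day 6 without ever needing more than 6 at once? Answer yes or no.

no

Total developer-days = 37; over 6 days the average is 37/6 > 6, so some day must exceed 6.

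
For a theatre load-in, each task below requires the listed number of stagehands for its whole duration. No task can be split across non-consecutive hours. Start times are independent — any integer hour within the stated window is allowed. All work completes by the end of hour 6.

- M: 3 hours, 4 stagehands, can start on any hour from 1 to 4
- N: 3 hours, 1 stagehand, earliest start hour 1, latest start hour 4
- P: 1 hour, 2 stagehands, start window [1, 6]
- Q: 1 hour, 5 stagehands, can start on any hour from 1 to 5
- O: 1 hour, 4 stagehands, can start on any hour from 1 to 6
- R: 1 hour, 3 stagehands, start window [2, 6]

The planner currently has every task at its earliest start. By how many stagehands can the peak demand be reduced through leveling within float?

11

Early-start peak: h1:16  h2:8  h3:5  h4:0  h5:0  h6:0 ⇒ 16.
Leveled (M@1, N@1, P@4, Q@5, O@6, R@4): h1:5  h2:5  h3:5  h4:5  h5:5  h6:4 ⇒ 5.
Reduction 16 − 5 = 11.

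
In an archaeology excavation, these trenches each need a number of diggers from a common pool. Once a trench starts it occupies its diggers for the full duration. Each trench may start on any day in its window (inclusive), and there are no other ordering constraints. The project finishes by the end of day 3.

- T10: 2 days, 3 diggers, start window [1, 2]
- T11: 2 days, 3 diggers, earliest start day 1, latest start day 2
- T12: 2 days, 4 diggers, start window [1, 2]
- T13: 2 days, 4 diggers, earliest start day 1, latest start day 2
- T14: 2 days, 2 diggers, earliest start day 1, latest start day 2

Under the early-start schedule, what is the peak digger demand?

16

Early-start schedule: T10@1, T11@1, T12@1, T13@1, T14@1.
Load per day: day 1: 16, day 2: 16, day 3: 0.
Peak is 16.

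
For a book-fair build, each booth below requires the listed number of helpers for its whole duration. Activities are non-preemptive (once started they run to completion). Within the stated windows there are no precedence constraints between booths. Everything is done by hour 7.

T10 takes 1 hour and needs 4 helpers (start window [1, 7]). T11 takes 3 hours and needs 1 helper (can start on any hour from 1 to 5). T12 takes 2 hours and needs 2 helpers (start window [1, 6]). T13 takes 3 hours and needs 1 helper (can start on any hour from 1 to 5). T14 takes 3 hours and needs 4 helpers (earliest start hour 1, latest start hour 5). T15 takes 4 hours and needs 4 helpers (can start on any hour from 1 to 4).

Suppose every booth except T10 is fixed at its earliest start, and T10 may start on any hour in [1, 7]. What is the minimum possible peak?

T10@1: h1:16  h2:12  h3:10  h4:4  h5:0  h6:0  h7:0 → peak 16
T10@2: h1:12  h2:16  h3:10  h4:4  h5:0  h6:0  h7:0 → peak 16
T10@3: h1:12  h2:12  h3:14  h4:4  h5:0  h6:0  h7:0 → peak 14
T10@4: h1:12  h2:12  h3:10  h4:8  h5:0  h6:0  h7:0 → peak 12
T10@5: h1:12  h2:12  h3:10  h4:4  h5:4  h6:0  h7:0 → peak 12
T10@6: h1:12  h2:12  h3:10  h4:4  h5:0  h6:4  h7:0 → peak 12
T10@7: h1:12  h2:12  h3:10  h4:4  h5:0  h6:0  h7:4 → peak 12
Best is T10@4, peak 12.

12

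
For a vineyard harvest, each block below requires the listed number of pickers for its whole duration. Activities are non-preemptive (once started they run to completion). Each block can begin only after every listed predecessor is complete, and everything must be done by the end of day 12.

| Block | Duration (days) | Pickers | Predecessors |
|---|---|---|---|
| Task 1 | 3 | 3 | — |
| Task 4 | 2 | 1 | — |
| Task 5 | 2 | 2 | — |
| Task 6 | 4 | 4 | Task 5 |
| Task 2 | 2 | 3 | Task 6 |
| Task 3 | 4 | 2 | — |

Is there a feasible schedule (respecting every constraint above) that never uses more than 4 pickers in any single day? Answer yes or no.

The minimum achievable peak is 5; 4 < 5, so no feasible schedule stays within the cap.

no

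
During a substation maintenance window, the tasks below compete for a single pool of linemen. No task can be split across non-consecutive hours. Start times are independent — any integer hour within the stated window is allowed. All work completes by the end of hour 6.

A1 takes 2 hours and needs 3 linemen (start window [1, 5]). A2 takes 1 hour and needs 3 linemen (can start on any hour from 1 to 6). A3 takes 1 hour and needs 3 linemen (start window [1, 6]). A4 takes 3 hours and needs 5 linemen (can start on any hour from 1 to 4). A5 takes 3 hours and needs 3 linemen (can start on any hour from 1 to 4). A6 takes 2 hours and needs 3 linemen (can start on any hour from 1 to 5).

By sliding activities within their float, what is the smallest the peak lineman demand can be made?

8

Early-start (A1@1, A2@1, A3@1, A4@1, A5@1, A6@1) gives peak 20: h1:20  h2:14  h3:8  h4:0  h5:0  h6:0.
Shift A3→3, A4→2, A5→4, A6→5.
Schedule A1@1, A2@1, A3@3, A4@2, A5@4, A6@5: h1:6  h2:8  h3:8  h4:8  h5:6  h6:6 — peak 8.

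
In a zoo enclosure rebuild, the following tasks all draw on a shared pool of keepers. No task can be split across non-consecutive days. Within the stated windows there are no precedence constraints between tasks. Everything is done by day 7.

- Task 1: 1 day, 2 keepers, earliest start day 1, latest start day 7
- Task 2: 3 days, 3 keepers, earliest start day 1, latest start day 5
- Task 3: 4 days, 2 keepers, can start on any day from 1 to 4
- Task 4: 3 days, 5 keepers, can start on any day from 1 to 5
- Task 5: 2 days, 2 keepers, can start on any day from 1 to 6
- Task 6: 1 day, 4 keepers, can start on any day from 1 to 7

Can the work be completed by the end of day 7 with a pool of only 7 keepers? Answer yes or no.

yes

Schedule Task 1@1, Task 2@1, Task 3@1, Task 4@4, Task 5@2, Task 6@7: d1:7  d2:7  d3:7  d4:7  d5:5  d6:5  d7:4 — peak 7 ≤ 7.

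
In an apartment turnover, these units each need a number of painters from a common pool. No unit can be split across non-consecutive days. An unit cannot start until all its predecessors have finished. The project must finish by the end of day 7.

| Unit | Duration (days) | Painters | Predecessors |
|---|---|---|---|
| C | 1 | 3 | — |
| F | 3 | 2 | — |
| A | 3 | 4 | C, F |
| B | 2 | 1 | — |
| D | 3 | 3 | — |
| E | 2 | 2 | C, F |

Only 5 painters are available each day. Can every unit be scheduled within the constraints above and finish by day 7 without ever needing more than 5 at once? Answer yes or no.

no

Total painter-days = 36; over 7 days the average is 36/7 > 5, so some day must exceed 5.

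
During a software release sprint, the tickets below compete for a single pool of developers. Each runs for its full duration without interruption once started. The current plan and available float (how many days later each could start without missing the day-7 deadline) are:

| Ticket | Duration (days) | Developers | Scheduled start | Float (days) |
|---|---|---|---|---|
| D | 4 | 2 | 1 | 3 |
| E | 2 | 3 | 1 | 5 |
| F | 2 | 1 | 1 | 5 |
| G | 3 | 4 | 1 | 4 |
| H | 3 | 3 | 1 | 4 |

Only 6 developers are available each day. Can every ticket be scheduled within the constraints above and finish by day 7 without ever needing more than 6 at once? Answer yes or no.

yes

Schedule D@1, E@4, F@6, G@1, H@5: d1:6  d2:6  d3:6  d4:5  d5:6  d6:4  d7:4 — peak 6 ≤ 6.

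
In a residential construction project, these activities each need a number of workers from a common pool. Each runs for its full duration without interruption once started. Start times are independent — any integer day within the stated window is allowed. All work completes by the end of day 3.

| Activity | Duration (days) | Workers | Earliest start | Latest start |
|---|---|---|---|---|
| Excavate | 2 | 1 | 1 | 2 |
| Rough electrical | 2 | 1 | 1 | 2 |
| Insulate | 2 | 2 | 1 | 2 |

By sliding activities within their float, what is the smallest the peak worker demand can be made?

Schedule Excavate@1, Rough electrical@1, Insulate@1: d1:4  d2:4  d3:0 — peak 4.
No arrangement of the 8 feasible schedules does better.

4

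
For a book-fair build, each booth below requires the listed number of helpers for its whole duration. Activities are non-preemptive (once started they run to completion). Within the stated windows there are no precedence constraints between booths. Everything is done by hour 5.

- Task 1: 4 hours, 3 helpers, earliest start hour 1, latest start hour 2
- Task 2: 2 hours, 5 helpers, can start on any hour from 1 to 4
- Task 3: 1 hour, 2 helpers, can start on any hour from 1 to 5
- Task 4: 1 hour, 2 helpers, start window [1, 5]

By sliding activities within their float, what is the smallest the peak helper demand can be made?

Early-start (Task 1@1, Task 2@1, Task 3@1, Task 4@1) gives peak 12: h1:12  h2:8  h3:3  h4:3  h5:0.
Shift Task 3→3, Task 4→3.
Schedule Task 1@1, Task 2@1, Task 3@3, Task 4@3: h1:8  h2:8  h3:7  h4:3  h5:0 — peak 8.

8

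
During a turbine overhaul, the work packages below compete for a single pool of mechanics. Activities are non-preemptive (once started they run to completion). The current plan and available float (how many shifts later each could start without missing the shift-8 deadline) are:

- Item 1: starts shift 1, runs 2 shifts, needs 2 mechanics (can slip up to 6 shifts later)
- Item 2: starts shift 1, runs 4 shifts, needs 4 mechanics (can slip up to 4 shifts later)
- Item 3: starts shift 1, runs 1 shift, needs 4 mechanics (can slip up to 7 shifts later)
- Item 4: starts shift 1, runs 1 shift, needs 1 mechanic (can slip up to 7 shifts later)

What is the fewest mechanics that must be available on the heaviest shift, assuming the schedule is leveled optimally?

4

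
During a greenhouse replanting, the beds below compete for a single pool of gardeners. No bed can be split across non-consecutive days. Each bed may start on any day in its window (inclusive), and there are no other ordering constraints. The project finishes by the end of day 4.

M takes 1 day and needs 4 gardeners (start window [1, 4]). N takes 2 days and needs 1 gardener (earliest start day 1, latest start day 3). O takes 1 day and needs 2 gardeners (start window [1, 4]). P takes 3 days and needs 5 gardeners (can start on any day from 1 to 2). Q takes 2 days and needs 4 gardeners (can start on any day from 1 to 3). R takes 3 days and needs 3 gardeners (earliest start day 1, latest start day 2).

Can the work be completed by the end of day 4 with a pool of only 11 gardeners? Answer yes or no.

The minimum achievable peak is 12; 11 < 12, so no feasible schedule stays within the cap.

no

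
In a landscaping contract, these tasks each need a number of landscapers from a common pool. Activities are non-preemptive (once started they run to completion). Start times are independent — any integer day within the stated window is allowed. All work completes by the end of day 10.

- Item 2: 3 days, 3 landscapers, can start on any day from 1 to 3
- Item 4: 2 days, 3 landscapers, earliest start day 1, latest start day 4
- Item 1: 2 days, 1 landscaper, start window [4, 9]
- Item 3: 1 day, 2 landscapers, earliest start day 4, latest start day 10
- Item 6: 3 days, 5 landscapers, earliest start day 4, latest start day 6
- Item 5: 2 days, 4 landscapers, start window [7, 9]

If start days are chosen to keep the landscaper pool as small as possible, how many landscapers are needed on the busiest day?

5

Early-start (Item 2@1, Item 4@1, Item 1@4, Item 3@4, Item 6@4, Item 5@7) gives peak 8: d1:6  d2:6  d3:3  d4:8  d5:6  d6:5  d7:4  d8:4  d9:0  d10:0.
Shift Item 4→4, Item 1→9, Item 6→6, Item 5→9.
Schedule Item 2@1, Item 4@4, Item 1@9, Item 3@4, Item 6@6, Item 5@9: d1:3  d2:3  d3:3  d4:5  d5:3  d6:5  d7:5  d8:5  d9:5  d10:5 — peak 5.
Total landscaper-days = 42 over 10 days ⇒ peak ≥ ⌈42/10⌉ = 5, so 5 is optimal.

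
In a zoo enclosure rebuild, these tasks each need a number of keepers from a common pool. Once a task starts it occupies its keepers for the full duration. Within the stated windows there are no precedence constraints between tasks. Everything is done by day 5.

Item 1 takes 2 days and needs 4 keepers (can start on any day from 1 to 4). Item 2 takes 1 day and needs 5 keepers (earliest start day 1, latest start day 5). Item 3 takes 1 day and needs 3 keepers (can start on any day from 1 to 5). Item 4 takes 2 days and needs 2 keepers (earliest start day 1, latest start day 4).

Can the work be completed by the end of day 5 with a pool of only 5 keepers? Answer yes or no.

Schedule Item 1@1, Item 2@3, Item 3@4, Item 4@4: d1:4  d2:4  d3:5  d4:5  d5:2 — peak 5 ≤ 5.

yes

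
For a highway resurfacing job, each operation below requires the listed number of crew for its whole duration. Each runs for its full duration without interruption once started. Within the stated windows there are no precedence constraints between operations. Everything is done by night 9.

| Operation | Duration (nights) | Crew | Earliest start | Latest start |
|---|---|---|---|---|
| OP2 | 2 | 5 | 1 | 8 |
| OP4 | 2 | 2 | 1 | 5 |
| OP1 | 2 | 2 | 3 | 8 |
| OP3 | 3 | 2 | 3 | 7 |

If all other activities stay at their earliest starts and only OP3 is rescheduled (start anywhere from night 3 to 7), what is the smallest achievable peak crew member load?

OP3@3: n1:7  n2:7  n3:4  n4:4  n5:2  n6:0  n7:0  n8:0  n9:0 → peak 7
OP3@4: n1:7  n2:7  n3:2  n4:4  n5:2  n6:2  n7:0  n8:0  n9:0 → peak 7
OP3@5: n1:7  n2:7  n3:2  n4:2  n5:2  n6:2  n7:2  n8:0  n9:0 → peak 7
OP3@6: n1:7  n2:7  n3:2  n4:2  n5:0  n6:2  n7:2  n8:2  n9:0 → peak 7
OP3@7: n1:7  n2:7  n3:2  n4:2  n5:0  n6:0  n7:2  n8:2  n9:2 → peak 7
Best is OP3@3, peak 7.

7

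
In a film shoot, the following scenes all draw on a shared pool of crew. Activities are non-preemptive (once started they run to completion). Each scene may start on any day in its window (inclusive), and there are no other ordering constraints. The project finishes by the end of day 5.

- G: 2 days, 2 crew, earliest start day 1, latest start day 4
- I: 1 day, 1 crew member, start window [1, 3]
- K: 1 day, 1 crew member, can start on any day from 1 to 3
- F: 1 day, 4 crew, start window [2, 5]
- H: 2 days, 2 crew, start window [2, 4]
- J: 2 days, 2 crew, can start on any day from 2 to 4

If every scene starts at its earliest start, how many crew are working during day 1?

4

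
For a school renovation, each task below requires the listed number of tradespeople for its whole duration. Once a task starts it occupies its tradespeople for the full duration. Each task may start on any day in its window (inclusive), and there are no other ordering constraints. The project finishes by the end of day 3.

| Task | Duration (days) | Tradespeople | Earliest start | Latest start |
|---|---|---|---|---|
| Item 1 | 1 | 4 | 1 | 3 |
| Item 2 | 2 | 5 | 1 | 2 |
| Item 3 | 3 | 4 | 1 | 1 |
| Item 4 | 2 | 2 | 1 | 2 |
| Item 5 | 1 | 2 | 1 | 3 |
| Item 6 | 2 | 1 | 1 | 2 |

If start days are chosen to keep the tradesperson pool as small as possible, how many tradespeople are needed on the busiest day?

12

Early-start (Item 1@1, Item 2@1, Item 3@1, Item 4@1, Item 5@1, Item 6@1) gives peak 18: d1:18  d2:12  d3:4.
Shift Item 2→2, Item 6→2.
Schedule Item 1@1, Item 2@2, Item 3@1, Item 4@1, Item 5@1, Item 6@2: d1:12  d2:12  d3:10 — peak 12.
Total tradesperson-days = 34 over 3 days ⇒ peak ≥ ⌈34/3⌉ = 12, so 12 is optimal.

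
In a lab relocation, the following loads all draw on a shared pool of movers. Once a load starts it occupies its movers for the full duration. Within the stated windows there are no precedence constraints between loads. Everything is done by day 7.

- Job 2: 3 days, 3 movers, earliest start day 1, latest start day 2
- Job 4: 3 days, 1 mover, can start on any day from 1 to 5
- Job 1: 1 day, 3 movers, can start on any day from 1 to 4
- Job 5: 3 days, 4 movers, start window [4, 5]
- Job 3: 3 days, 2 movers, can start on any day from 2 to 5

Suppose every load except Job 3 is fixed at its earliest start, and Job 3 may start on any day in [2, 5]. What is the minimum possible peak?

Job 3@2: d1:7  d2:6  d3:6  d4:6  d5:4  d6:4  d7:0 → peak 7
Job 3@3: d1:7  d2:4  d3:6  d4:6  d5:6  d6:4  d7:0 → peak 7
Job 3@4: d1:7  d2:4  d3:4  d4:6  d5:6  d6:6  d7:0 → peak 7
Job 3@5: d1:7  d2:4  d3:4  d4:4  d5:6  d6:6  d7:2 → peak 7
Best is Job 3@2, peak 7.

7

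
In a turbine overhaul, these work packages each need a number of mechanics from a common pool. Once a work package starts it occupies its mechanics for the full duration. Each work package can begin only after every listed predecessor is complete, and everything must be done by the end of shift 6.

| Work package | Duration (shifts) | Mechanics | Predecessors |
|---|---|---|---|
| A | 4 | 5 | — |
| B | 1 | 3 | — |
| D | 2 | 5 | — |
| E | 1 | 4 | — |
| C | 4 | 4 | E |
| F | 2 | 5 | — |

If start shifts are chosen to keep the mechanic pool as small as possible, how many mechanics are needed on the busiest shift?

Early-start (A@1, B@1, D@1, E@1, C@2, F@1) gives peak 22: s1:22  s2:19  s3:9  s4:9  s5:4  s6:0.
Shift E→2, C→3, F→3.
Schedule A@1, B@1, D@1, E@2, C@3, F@3: s1:13  s2:14  s3:14  s4:14  s5:4  s6:4 — peak 14.

14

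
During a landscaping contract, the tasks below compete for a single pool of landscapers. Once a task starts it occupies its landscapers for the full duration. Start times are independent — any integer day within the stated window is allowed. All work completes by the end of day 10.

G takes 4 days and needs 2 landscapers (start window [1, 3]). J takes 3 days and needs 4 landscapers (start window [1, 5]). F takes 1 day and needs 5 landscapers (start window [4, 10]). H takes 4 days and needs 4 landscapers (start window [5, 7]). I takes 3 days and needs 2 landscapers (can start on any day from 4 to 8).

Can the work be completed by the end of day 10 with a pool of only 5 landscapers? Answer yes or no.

The minimum achievable peak is 6; 5 < 6, so no feasible schedule stays within the cap.

no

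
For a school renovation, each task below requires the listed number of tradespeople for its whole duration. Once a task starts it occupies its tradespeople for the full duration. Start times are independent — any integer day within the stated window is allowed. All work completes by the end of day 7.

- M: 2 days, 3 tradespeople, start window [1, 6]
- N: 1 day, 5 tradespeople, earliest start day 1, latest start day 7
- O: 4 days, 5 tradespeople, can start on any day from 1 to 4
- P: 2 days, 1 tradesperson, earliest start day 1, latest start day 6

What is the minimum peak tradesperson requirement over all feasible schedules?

5

Early-start (M@1, N@1, O@1, P@1) gives peak 14: d1:14  d2:9  d3:5  d4:5  d5:0  d6:0  d7:0.
Shift N→3, O→4.
Schedule M@1, N@3, O@4, P@1: d1:4  d2:4  d3:5  d4:5  d5:5  d6:5  d7:5 — peak 5.
Total tradesperson-days = 33 over 7 days ⇒ peak ≥ ⌈33/7⌉ = 5, so 5 is optimal.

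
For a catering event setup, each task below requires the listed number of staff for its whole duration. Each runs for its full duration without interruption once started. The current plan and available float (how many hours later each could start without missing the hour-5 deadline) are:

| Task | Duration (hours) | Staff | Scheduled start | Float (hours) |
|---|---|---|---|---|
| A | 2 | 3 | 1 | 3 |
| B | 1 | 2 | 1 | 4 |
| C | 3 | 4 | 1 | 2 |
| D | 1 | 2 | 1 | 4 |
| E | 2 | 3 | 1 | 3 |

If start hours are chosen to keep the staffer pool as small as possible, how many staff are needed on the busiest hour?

Early-start (A@1, B@1, C@1, D@1, E@1) gives peak 14: h1:14  h2:10  h3:4  h4:0  h5:0.
Shift B→3, C→3, D→4.
Schedule A@1, B@3, C@3, D@4, E@1: h1:6  h2:6  h3:6  h4:6  h5:4 — peak 6.
Total staffer-hours = 28 over 5 hours ⇒ peak ≥ ⌈28/5⌉ = 6, so 6 is optimal.

6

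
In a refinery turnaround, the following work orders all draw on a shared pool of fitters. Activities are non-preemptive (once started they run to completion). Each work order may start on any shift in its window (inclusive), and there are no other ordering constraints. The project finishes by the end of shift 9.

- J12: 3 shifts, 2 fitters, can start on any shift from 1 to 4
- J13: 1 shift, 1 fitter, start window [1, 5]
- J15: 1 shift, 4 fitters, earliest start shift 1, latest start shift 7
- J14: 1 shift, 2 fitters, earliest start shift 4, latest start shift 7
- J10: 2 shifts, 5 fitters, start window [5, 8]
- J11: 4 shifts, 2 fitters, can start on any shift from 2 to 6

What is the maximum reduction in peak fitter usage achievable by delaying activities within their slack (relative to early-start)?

Early-start peak: s1:7  s2:4  s3:4  s4:4  s5:7  s6:5  s7:0  s8:0  s9:0 ⇒ 7.
Leveled (J12@1, J13@1, J15@6, J14@4, J10@7, J11@2): s1:3  s2:4  s3:4  s4:4  s5:2  s6:4  s7:5  s8:5  s9:0 ⇒ 5.
Reduction 7 − 5 = 2.

2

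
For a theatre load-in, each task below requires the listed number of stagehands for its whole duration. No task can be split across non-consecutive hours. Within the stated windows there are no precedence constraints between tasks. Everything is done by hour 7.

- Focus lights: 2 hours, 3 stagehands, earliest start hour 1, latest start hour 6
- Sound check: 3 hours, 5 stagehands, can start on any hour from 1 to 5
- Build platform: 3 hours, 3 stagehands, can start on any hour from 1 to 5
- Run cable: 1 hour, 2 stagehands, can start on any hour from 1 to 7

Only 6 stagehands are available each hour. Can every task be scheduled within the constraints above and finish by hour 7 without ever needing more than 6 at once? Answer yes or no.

Schedule Focus lights@1, Sound check@4, Build platform@1, Run cable@3: h1:6  h2:6  h3:5  h4:5  h5:5  h6:5  h7:0 — peak 6 ≤ 6.

yes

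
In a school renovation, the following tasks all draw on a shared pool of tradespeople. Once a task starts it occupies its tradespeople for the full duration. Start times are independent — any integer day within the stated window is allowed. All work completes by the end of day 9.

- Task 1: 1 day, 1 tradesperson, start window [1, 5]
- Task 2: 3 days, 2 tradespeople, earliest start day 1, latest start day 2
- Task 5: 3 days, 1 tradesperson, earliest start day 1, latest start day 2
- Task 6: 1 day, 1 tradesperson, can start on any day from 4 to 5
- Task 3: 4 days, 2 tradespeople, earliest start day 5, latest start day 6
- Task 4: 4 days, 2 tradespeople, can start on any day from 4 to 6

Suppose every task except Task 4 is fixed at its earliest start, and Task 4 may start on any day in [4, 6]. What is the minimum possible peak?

4

Task 4@4: d1:4  d2:3  d3:3  d4:3  d5:4  d6:4  d7:4  d8:2  d9:0 → peak 4
Task 4@5: d1:4  d2:3  d3:3  d4:1  d5:4  d6:4  d7:4  d8:4  d9:0 → peak 4
Task 4@6: d1:4  d2:3  d3:3  d4:1  d5:2  d6:4  d7:4  d8:4  d9:2 → peak 4
Best is Task 4@4, peak 4.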